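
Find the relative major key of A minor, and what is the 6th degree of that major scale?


The relative major shares the key signature and is a minor 3rd above the minor tonic
A minor 3rd above A is C
→ relative major of A minor is C major
C major scale: C D E F G A B
= C major; 6th degree = A


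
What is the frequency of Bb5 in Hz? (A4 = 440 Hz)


f = 440 × 2^(n/12) where n = semitones from A4
Bb5: 13 semitones from A4
f = 440 × 2^(13/12)
f = 932.33 Hz


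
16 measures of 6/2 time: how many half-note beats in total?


Solution.
Time signature 6/2: the bottom number 2 means the half note gets one count
The top number 6 means 6 half-note beats per measure
Total = 6 × 16 measures
= 96 half-note beats


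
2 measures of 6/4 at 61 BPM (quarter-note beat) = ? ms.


Quarter-note beat duration = 60000 / 61 ms
Beats per measure (6/4) = 6
One measure = 6 × 60000 / 61 = 360000 / 61 ms
2 measures = 2 × 360000 / 61 = 720000 / 61
= 11803.3 ms


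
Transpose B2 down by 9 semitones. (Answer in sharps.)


Working:
B2: chromatic position 11 in octave 2 → absolute = 2×12 + 11 = 35
Transpose down 9: 35 - 9 = 26
26 = 2×12 + 2 → D in octave 2
Result = D2


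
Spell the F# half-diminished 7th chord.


Reasoning:
Half-diminished 7th chord = root + minor 3rd + diminished 5th + minor 7th
Seventh chords stack in thirds, so the letter names are F-A-C-E
Root: F#
Minor 3rd above F#: A
Diminished 5th above F#: C
Minor 7th above F#: E
Chord = F# A C E


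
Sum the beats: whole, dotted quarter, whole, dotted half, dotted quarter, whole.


Reasoning:
Beat values:
  whole = 4 beats
  dotted quarter = 1.5 beats
  whole = 4 beats
  dotted half = 3 beats
  dotted quarter = 1.5 beats
  whole = 4 beats
Sum = 4 + 1.5 + 4 + 3 + 1.5 + 4
= 18 beats


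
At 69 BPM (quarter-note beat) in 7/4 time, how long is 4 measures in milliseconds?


Solution.
Quarter-note beat duration = 60000 / 69 ms
Beats per measure (7/4) = 7
One measure = 7 × 60000 / 69 = 420000 / 69 ms
4 measures = 4 × 420000 / 69 = 1680000 / 69
= 24347.8 ms


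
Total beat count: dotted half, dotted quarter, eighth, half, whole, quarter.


Beat values:
  dotted half = 3 beats
  dotted quarter = 1.5 beats
  eighth = 0.5 beats
  half = 2 beats
  whole = 4 beats
  quarter = 1 beat
Sum = 3 + 1.5 + 0.5 + 2 + 4 + 1
= 12 beats


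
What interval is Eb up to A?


Let's work it out.
Letter names: E → A spans 4 letter names → a 4th
Semitones: Eb → A = 6 half-steps
A 4th of 6 semitones is an augmented 4th
= augmented 4th


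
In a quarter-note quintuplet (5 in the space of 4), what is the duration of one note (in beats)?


Quintuplet: 5 notes occupy the space of 4 quarter notes
Space = 4 × 1 = 4 beats
Each quintuplet note = 4 / 5 = 4/5 beats
= 4/5 beats


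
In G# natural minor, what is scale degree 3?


Let's work it out.
Natural minor scale pattern: W-H-W-W-H-W-W (2-1-2-2-1-2-2 semitones)
Starting from G#:
  G# + 2 semitones → A#
  A# + 1 semitone → B
  B + 2 semitones → C#
  C# + 2 semitones → D#
  D# + 1 semitone → E
  E + 2 semitones → F#
  F# + 2 semitones → G#
Scale: G# A# B C# D# E F#
Degree 3 = B


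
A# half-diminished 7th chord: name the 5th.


Step by step:
Half-diminished 7th chord = root + minor 3rd + diminished 5th + minor 7th
Seventh chords stack in thirds, so the letter names are A-C-E-G
Root: A#
Minor 3rd above A#: C#
Diminished 5th above A#: E
Minor 7th above A#: G#
The 5th = E


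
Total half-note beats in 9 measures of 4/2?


Solution.
Time signature 4/2: the bottom number 2 means the half note gets one count
The top number 4 means 4 half-note beats per measure
Total = 4 × 9 measures
= 36 half-note beats


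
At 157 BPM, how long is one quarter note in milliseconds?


Solution.
One quarter-note beat = 60000 / BPM = 60000 / 157 ms
Duration = 60000 / 157
= 382.2 ms


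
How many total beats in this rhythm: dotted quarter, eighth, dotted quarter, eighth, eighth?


Reasoning:
Beat values:
  dotted quarter = 1.5 beats
  eighth = 0.5 beats
  dotted quarter = 1.5 beats
  eighth = 0.5 beats
  eighth = 0.5 beats
Sum = 1.5 + 0.5 + 1.5 + 0.5 + 0.5
= 4.5 beats


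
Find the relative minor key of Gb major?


Solution.
The relative minor shares the major's key signature and starts on its 6th degree
6th degree = a major 6th above the tonic; a major 6th above Gb is Eb
→ relative minor of Gb major is Eb minor
= Eb minor


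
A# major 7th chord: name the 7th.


Working:
Major 7th chord = root + major 3rd + perfect 5th + major 7th
Seventh chords stack in thirds, so the letter names are A-C-E-G
Root: A#
Major 3rd above A#: C##
Perfect 5th above A#: E#
Major 7th above A#: G##
The 7th = G##


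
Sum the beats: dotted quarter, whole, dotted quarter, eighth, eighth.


Reasoning:
Beat values:
  dotted quarter = 1.5 beats
  whole = 4 beats
  dotted quarter = 1.5 beats
  eighth = 0.5 beats
  eighth = 0.5 beats
Sum = 1.5 + 4 + 1.5 + 0.5 + 0.5
= 8 beats


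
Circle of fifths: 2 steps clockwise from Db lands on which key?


Working:
Each clockwise step on the circle of fifths moves up a perfect 5th
From Db: Db → Ab → Eb
= Eb


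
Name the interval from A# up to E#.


Letter names: A → E spans 5 letter names → a 5th
Semitones: A# → E# = 7 half-steps
A 5th of 7 semitones is a perfect 5th
= perfect 5th


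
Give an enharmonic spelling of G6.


Enharmonic notes sound the same pitch but are spelled with different letter names
G and F## name the same pitch class
= F##6


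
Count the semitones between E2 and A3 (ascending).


Let's work it out.
Absolute semitone position = octave×12 + chromatic position
E2: 2×12 + 4 = 28
A3: 3×12 + 9 = 45
Difference = 45 - 28 = 17
= 17 semitones


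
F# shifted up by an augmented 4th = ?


Let's work it out.
augmented 4th: 4 letter names, 6 semitones
Letter: F + 3 → B
Pitch: F# + 6 semitones, spelled as a B → B#
= B#


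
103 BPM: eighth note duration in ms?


Solution.
One quarter-note beat = 60000 / BPM = 60000 / 103 ms
Eighth note = 1/2 × quarter note
Duration = 1/2 × 60000 / 103 = 30000 / 103
= 291.3 ms


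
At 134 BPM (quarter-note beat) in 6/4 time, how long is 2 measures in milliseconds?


Quarter-note beat duration = 60000 / 134 ms
Beats per measure (6/4) = 6
One measure = 6 × 60000 / 134 = 360000 / 134 ms
2 measures = 2 × 360000 / 134 = 720000 / 134
= 5373.1 ms


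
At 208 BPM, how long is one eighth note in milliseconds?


One quarter-note beat = 60000 / BPM = 60000 / 208 ms
Eighth note = 1/2 × quarter note
Duration = 1/2 × 60000 / 208 = 30000 / 208
= 144.2 ms


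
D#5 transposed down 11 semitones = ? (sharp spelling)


Step by step:
D#5: chromatic position 3 in octave 5 → absolute = 5×12 + 3 = 63
Transpose down 11: 63 - 11 = 52
52 = 4×12 + 4 → E in octave 4
Result = E4


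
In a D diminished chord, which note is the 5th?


Step by step:
Diminished triad = root + minor 3rd (3 semitones) + diminished 5th (6 semitones)
A triad on D stacks thirds, so the chord tones use letter names D-F-A
Root: D
Minor 3rd above D: F
Diminished 5th above D: Ab
The 5th = Ab


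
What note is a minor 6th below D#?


Solution.
A 6th spans 6 letter names, so from D we land on F
A minor 6th = 8 semitones below D#
Spell F at that pitch: F##
= F##


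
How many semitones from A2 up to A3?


Step by step:
Absolute semitone position = octave×12 + chromatic position
A2: 2×12 + 9 = 33
A3: 3×12 + 9 = 45
Difference = 45 - 33 = 12
= 12 semitones


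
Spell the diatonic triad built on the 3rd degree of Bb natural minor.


Reasoning:
Bb natural minor scale: Bb C Db Eb F Gb Ab
Diatonic triad on degree 3 stacks scale notes 3, 5, 7: Db F Ab
Db→F = 4 semitones; Db→Ab = 7 semitones → major triad
= Db F Ab (major)


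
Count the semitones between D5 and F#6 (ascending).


Working:
Absolute semitone position = octave×12 + chromatic position
D5: 5×12 + 2 = 62
F#6: 6×12 + 6 = 78
Difference = 78 - 62 = 16
= 16 semitones


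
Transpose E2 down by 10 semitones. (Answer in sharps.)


Solution.
E2: chromatic position 4 in octave 2 → absolute = 2×12 + 4 = 28
Transpose down 10: 28 - 10 = 18
18 = 1×12 + 6 → F# in octave 1
Result = F#1


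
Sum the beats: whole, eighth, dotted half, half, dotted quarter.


Beat values:
  whole = 4 beats
  eighth = 0.5 beats
  dotted half = 3 beats
  half = 2 beats
  dotted quarter = 1.5 beats
Sum = 4 + 0.5 + 3 + 2 + 1.5
= 11 beats


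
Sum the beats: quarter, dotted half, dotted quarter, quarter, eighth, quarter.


Beat values:
  quarter = 1 beat
  dotted half = 3 beats
  dotted quarter = 1.5 beats
  quarter = 1 beat
  eighth = 0.5 beats
  quarter = 1 beat
Sum = 1 + 3 + 1.5 + 1 + 0.5 + 1
= 8 beats


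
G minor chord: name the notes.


Working:
Minor triad = root + minor 3rd (3 semitones) + perfect 5th (7 semitones)
A triad on G stacks thirds, so the chord tones use letter names G-B-D
Root: G
Minor 3rd above G: Bb
Perfect 5th above G: D
Chord = G Bb D


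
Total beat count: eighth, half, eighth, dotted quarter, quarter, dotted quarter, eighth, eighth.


Working:
Beat values:
  eighth = 0.5 beats
  half = 2 beats
  eighth = 0.5 beats
  dotted quarter = 1.5 beats
  quarter = 1 beat
  dotted quarter = 1.5 beats
  eighth = 0.5 beats
  eighth = 0.5 beats
Sum = 0.5 + 2 + 0.5 + 1.5 + 1 + 1.5 + 0.5 + 0.5
= 8 beats


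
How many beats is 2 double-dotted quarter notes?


Working:
Base quarter note = 1 beat
Dot 1 adds half the previous value: +1/2
Dot 2 adds half the previous value: +1/4
One double-dotted quarter = 1 + 1/2 + 1/4 = 7/4
2 of them = 2 × 7/4 = 7/2
= 7/2 beats


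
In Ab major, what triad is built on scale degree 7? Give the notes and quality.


Solution.
Ab major scale: Ab Bb C Db Eb F G
Diatonic triad on degree 7 stacks scale notes 7, 2, 4: G Bb Db
G→Bb = 3 semitones; G→Db = 6 semitones → diminished triad
= G Bb Db (diminished)


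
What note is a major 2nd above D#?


Working:
A 2nd spans 2 letter names, so from D we land on E
A major 2nd = 2 semitones above D#
Spell E at that pitch: E#
= E#


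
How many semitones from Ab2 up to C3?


Reasoning:
Absolute semitone position = octave×12 + chromatic position
Ab2: 2×12 + 8 = 32
C3: 3×12 + 0 = 36
Difference = 36 - 32 = 4
= 4 semitones


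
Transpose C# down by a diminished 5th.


Step by step:
diminished 5th: 5 letter names, 6 semitones
Letter: C - 4 → F
Pitch: C# - 6 semitones, spelled as an F → F##
= F##


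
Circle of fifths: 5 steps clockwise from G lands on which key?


Solution.
Each clockwise step on the circle of fifths moves up a perfect 5th
From G: G → D → A → E → B → F#/Gb
= F#/Gb


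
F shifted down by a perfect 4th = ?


Reasoning:
perfect 4th: 4 letter names, 5 semitones
Letter: F - 3 → C
Pitch: F - 5 semitones, spelled as a C → C
= C


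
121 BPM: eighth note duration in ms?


Let's work it out.
One quarter-note beat = 60000 / BPM = 60000 / 121 ms
Eighth note = 1/2 × quarter note
Duration = 1/2 × 60000 / 121 = 30000 / 121
= 247.9 ms


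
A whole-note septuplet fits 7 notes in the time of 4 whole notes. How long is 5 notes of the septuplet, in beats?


Reasoning:
Septuplet: 7 notes occupy the space of 4 whole notes
Space = 4 × 4 = 16 beats
Each septuplet note = 16 / 7 = 16/7 beats
5 notes = 5 × 16/7 = 80/7
= 80/7 beats


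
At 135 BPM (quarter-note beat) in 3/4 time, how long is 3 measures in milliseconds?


Solution.
Quarter-note beat duration = 60000 / 135 ms
Beats per measure (3/4) = 3
One measure = 3 × 60000 / 135 = 180000 / 135 ms
3 measures = 3 × 180000 / 135 = 540000 / 135
= 4000.0 ms


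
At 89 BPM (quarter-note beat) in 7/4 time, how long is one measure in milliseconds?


Working:
Quarter-note beat duration = 60000 / 89 ms
Beats per measure (7/4) = 7
One measure = 7 × 60000 / 89 = 420000 / 89 ms
= 4719.1 ms


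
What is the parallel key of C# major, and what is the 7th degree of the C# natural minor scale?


Parallel keys share the same tonic but differ in mode
C# major → parallel is C# minor
C# natural minor scale: C# D# E F# G# A B
= C# minor; 7th degree = B


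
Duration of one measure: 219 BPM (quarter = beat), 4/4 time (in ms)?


Quarter-note beat duration = 60000 / 219 ms
Beats per measure (4/4) = 4
One measure = 4 × 60000 / 219 = 240000 / 219 ms
= 1095.9 ms


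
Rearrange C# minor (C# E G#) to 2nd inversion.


Root position: C# E G#
2nd inversion: move root and 3rd up an octave
Bass note: G#
Notes (bottom to top) = G# C# E


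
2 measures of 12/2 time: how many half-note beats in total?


Working:
Time signature 12/2: the bottom number 2 means the half note gets one count
The top number 12 means 12 half-note beats per measure
Total = 12 × 2 measures
= 24 half-note beats


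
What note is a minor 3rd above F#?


Step by step:
A 3rd spans 3 letter names, so from F we land on A
A minor 3rd = 3 semitones above F#
Spell A at that pitch: A
= A


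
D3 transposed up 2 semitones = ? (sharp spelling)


Solution.
D3: chromatic position 2 in octave 3 → absolute = 3×12 + 2 = 38
Transpose up 2: 38 + 2 = 40
40 = 3×12 + 4 → E in octave 3
Result = E3


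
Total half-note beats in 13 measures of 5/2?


Working:
Time signature 5/2: the bottom number 2 means the half note gets one count
The top number 5 means 5 half-note beats per measure
Total = 5 × 13 measures
= 65 half-note beats


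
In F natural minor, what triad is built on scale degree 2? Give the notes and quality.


Reasoning:
F natural minor scale: F G Ab Bb C Db Eb
Diatonic triad on degree 2 stacks scale notes 2, 4, 6: G Bb Db
G→Bb = 3 semitones; G→Db = 6 semitones → diminished triad
= G Bb Db (diminished)


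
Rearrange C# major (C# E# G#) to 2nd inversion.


Step by step:
Root position: C# E# G#
2nd inversion: move root and 3rd up an octave
Bass note: G#
Notes (bottom to top) = G# C# E#


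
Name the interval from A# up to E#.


Solution.
Letter names: A → E spans 5 letter names → a 5th
Semitones: A# → E# = 7 half-steps
A 5th of 7 semitones is a perfect 5th
= perfect 5th


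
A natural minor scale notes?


Solution.
Natural minor scale pattern: W-H-W-W-H-W-W (2-1-2-2-1-2-2 semitones)
Starting from A:
  A + 2 semitones → B
  B + 1 semitone → C
  C + 2 semitones → D
  D + 2 semitones → E
  E + 1 semitone → F
  F + 2 semitones → G
  G + 2 semitones → A
Scale = A B C D E F G


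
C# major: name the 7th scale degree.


Solution.
Major scale pattern: W-W-H-W-W-W-H (2-2-1-2-2-2-1 semitones)
Starting from C#:
  C# + 2 semitones → D#
  D# + 2 semitones → E#
  E# + 1 semitone → F#
  F# + 2 semitones → G#
  G# + 2 semitones → A#
  A# + 2 semitones → B#
  B# + 1 semitone → C#
Scale: C# D# E# F# G# A# B#
Degree 7 = B#


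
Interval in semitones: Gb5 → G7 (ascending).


Solution.
Absolute semitone position = octave×12 + chromatic position
Gb5: 5×12 + 6 = 66
G7: 7×12 + 7 = 91
Difference = 91 - 66 = 25
= 25 semitones


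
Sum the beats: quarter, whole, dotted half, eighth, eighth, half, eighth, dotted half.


Solution.
Beat values:
  quarter = 1 beat
  whole = 4 beats
  dotted half = 3 beats
  eighth = 0.5 beats
  eighth = 0.5 beats
  half = 2 beats
  eighth = 0.5 beats
  dotted half = 3 beats
Sum = 1 + 4 + 3 + 0.5 + 0.5 + 2 + 0.5 + 3
= 14.5 beats


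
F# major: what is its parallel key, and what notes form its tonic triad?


Working:
Parallel keys share the same tonic but differ in mode
F# major → parallel is F# minor
Tonic triad of F# minor = F# A C#
= F# minor; triad = F# A C#


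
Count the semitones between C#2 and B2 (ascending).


Absolute semitone position = octave×12 + chromatic position
C#2: 2×12 + 1 = 25
B2: 2×12 + 11 = 35
Difference = 35 - 25 = 10
= 10 semitones


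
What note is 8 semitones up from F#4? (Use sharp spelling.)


Solution.
F#4: chromatic position 6 in octave 4 → absolute = 4×12 + 6 = 54
Transpose up 8: 54 + 8 = 62
62 = 5×12 + 2 → D in octave 5
Result = D5


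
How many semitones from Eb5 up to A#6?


Solution.
Absolute semitone position = octave×12 + chromatic position
Eb5: 5×12 + 3 = 63
A#6: 6×12 + 10 = 82
Difference = 82 - 63 = 19
= 19 semitones


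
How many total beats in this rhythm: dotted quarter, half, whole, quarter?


Step by step:
Beat values:
  dotted quarter = 1.5 beats
  half = 2 beats
  whole = 4 beats
  quarter = 1 beat
Sum = 1.5 + 2 + 4 + 1
= 8.5 beats


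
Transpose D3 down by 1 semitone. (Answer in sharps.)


Solution.
D3: chromatic position 2 in octave 3 → absolute = 3×12 + 2 = 38
Transpose down 1: 38 - 1 = 37
37 = 3×12 + 1 → C# in octave 3
Result = C#3


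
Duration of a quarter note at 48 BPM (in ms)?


One quarter-note beat = 60000 / BPM = 60000 / 48 ms
Duration = 60000 / 48
= 1250.0 ms


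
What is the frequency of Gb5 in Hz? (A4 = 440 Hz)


Solution.
f = 440 × 2^(n/12) where n = semitones from A4
Gb5: 9 semitones from A4
f = 440 × 2^(9/12)
f = 739.99 Hz


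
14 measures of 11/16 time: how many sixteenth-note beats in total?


Step by step:
Time signature 11/16: the bottom number 16 means the sixteenth note gets one count
The top number 11 means 11 sixteenth-note beats per measure
Total = 11 × 14 measures
= 154 sixteenth-note beats


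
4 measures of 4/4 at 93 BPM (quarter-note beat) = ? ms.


Reasoning:
Quarter-note beat duration = 60000 / 93 ms
Beats per measure (4/4) = 4
One measure = 4 × 60000 / 93 = 240000 / 93 ms
4 measures = 4 × 240000 / 93 = 960000 / 93
= 10322.6 ms


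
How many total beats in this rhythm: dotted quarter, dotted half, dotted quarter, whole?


Beat values:
  dotted quarter = 1.5 beats
  dotted half = 3 beats
  dotted quarter = 1.5 beats
  whole = 4 beats
Sum = 1.5 + 3 + 1.5 + 4
= 10 beats


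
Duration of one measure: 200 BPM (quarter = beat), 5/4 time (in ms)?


Working:
Quarter-note beat duration = 60000 / 200 ms
Beats per measure (5/4) = 5
One measure = 5 × 60000 / 200 = 300000 / 200 ms
= 1500.0 ms


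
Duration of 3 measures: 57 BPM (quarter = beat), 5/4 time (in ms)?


Solution.
Quarter-note beat duration = 60000 / 57 ms
Beats per measure (5/4) = 5
One measure = 5 × 60000 / 57 = 300000 / 57 ms
3 measures = 3 × 300000 / 57 = 900000 / 57
= 15789.5 ms


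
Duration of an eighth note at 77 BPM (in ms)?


Solution.
One quarter-note beat = 60000 / BPM = 60000 / 77 ms
Eighth note = 1/2 × quarter note
Duration = 1/2 × 60000 / 77 = 30000 / 77
= 389.6 ms


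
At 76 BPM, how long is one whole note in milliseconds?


Reasoning:
One quarter-note beat = 60000 / BPM = 60000 / 76 ms
Whole note = 4 × quarter note
Duration = 4 × 60000 / 76 = 240000 / 76
= 3157.9 ms


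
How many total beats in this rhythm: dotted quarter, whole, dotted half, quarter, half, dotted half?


Let's work it out.
Beat values:
  dotted quarter = 1.5 beats
  whole = 4 beats
  dotted half = 3 beats
  quarter = 1 beat
  half = 2 beats
  dotted half = 3 beats
Sum = 1.5 + 4 + 3 + 1 + 2 + 3
= 14.5 beats


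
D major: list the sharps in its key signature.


Working:
Sharp major keys follow the circle of fifths: C(0), G(1), D(2), A(3), E(4), B(5), F#(6), C#(7)
D major has 2 sharps
Order of sharps: F# C# G# D# A# E# B# → first 2: F#, C#
= F#, C#


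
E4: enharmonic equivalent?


Let's work it out.
Enharmonic notes sound the same pitch but are spelled with different letter names
E and D## name the same pitch class
= D##4


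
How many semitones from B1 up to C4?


Reasoning:
Absolute semitone position = octave×12 + chromatic position
B1: 1×12 + 11 = 23
C4: 4×12 + 0 = 48
Difference = 48 - 23 = 25
= 25 semitones


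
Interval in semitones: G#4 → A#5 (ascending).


Absolute semitone position = octave×12 + chromatic position
G#4: 4×12 + 8 = 56
A#5: 5×12 + 10 = 70
Difference = 70 - 56 = 14
= 14 semitones


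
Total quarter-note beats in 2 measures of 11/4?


Reasoning:
Time signature 11/4: the bottom number 4 means the quarter note gets one count
The top number 11 means 11 quarter-note beats per measure
Total = 11 × 2 measures
= 22 quarter-note beats


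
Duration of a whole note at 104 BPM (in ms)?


Let's work it out.
One quarter-note beat = 60000 / BPM = 60000 / 104 ms
Whole note = 4 × quarter note
Duration = 4 × 60000 / 104 = 240000 / 104
= 2307.7 ms


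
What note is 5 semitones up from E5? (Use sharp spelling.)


E5: chromatic position 4 in octave 5 → absolute = 5×12 + 4 = 64
Transpose up 5: 64 + 5 = 69
69 = 5×12 + 9 → A in octave 5
Result = A5


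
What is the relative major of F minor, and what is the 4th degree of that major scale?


Let's work it out.
The relative major shares the key signature and is a minor 3rd above the minor tonic
A minor 3rd above F is Ab
→ relative major of F minor is Ab major
Ab major scale: Ab Bb C Db Eb F G
= Ab major; 4th degree = Db


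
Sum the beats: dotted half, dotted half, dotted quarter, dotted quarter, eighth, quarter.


Working:
Beat values:
  dotted half = 3 beats
  dotted half = 3 beats
  dotted quarter = 1.5 beats
  dotted quarter = 1.5 beats
  eighth = 0.5 beats
  quarter = 1 beat
Sum = 3 + 3 + 1.5 + 1.5 + 0.5 + 1
= 10.5 beats


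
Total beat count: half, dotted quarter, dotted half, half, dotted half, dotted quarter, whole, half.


Beat values:
  half = 2 beats
  dotted quarter = 1.5 beats
  dotted half = 3 beats
  half = 2 beats
  dotted half = 3 beats
  dotted quarter = 1.5 beats
  whole = 4 beats
  half = 2 beats
Sum = 2 + 1.5 + 3 + 2 + 3 + 1.5 + 4 + 2
= 19 beats


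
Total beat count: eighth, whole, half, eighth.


Solution.
Beat values:
  eighth = 0.5 beats
  whole = 4 beats
  half = 2 beats
  eighth = 0.5 beats
Sum = 0.5 + 4 + 2 + 0.5
= 7 beats


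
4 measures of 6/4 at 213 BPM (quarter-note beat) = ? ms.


Reasoning:
Quarter-note beat duration = 60000 / 213 ms
Beats per measure (6/4) = 6
One measure = 6 × 60000 / 213 = 360000 / 213 ms
4 measures = 4 × 360000 / 213 = 1440000 / 213
= 6760.6 ms


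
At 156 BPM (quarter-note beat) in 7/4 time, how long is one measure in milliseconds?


Reasoning:
Quarter-note beat duration = 60000 / 156 ms
Beats per measure (7/4) = 7
One measure = 7 × 60000 / 156 = 420000 / 156 ms
= 2692.3 ms


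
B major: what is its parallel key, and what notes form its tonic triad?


Solution.
Parallel keys share the same tonic but differ in mode
B major → parallel is B minor
Tonic triad of B minor = B D F#
= B minor; triad = B D F#


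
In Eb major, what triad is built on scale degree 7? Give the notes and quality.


Eb major scale: Eb F G Ab Bb C D
Diatonic triad on degree 7 stacks scale notes 7, 2, 4: D F Ab
D→F = 3 semitones; D→Ab = 6 semitones → diminished triad
= D F Ab (diminished)


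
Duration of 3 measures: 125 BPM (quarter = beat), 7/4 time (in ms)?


Solution.
Quarter-note beat duration = 60000 / 125 ms
Beats per measure (7/4) = 7
One measure = 7 × 60000 / 125 = 420000 / 125 ms
3 measures = 3 × 420000 / 125 = 1260000 / 125
= 10080.0 ms


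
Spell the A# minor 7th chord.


Reasoning:
Minor 7th chord = root + minor 3rd + perfect 5th + minor 7th
Seventh chords stack in thirds, so the letter names are A-C-E-G
Root: A#
Minor 3rd above A#: C#
Perfect 5th above A#: E#
Minor 7th above A#: G#
Chord = A# C# E# G#


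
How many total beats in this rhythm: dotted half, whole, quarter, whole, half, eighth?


Beat values:
  dotted half = 3 beats
  whole = 4 beats
  quarter = 1 beat
  whole = 4 beats
  half = 2 beats
  eighth = 0.5 beats
Sum = 3 + 4 + 1 + 4 + 2 + 0.5
= 14.5 beats


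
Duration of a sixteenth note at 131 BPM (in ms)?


Working:
One quarter-note beat = 60000 / BPM = 60000 / 131 ms
Sixteenth note = 1/4 × quarter note
Duration = 1/4 × 60000 / 131 = 15000 / 131
= 114.5 ms


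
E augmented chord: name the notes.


Step by step:
Augmented triad = root + major 3rd (4 semitones) + augmented 5th (8 semitones)
A triad on E stacks thirds, so the chord tones use letter names E-G-B
Root: E
Major 3rd above E: G#
Augmented 5th above E: B#
Chord = E G# B#


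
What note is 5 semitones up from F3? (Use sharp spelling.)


Working:
F3: chromatic position 5 in octave 3 → absolute = 3×12 + 5 = 41
Transpose up 5: 41 + 5 = 46
46 = 3×12 + 10 → A# in octave 3
Result = A#3


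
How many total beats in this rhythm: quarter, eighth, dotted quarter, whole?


Let's work it out.
Beat values:
  quarter = 1 beat
  eighth = 0.5 beats
  dotted quarter = 1.5 beats
  whole = 4 beats
Sum = 1 + 0.5 + 1.5 + 4
= 7 beats


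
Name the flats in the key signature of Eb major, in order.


Solution.
Flat major keys: C(0), F(1), Bb(2), Eb(3), Ab(4), Db(5), Gb(6), Cb(7)
Eb major has 3 flats
Order of flats: Bb Eb Ab Db Gb Cb Fb → first 3: Bb, Eb, Ab
= Bb, Eb, Ab


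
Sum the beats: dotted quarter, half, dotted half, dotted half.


Beat values:
  dotted quarter = 1.5 beats
  half = 2 beats
  dotted half = 3 beats
  dotted half = 3 beats
Sum = 1.5 + 2 + 3 + 3
= 9.5 beats


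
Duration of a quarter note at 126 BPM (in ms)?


Working:
One quarter-note beat = 60000 / BPM = 60000 / 126 ms
Duration = 60000 / 126
= 476.2 ms


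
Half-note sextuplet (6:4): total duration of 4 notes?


Reasoning:
Sextuplet: 6 notes occupy the space of 4 half notes
Space = 4 × 2 = 8 beats
Each sextuplet note = 8 / 6 = 4/3 beats
4 notes = 4 × 4/3 = 16/3
= 16/3 beats


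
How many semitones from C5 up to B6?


Reasoning:
Absolute semitone position = octave×12 + chromatic position
C5: 5×12 + 0 = 60
B6: 6×12 + 11 = 83
Difference = 83 - 60 = 23
= 23 semitones


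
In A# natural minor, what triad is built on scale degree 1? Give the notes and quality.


Solution.
A# natural minor scale: A# B# C# D# E# F# G#
Diatonic triad on degree 1 stacks scale notes 1, 3, 5: A# C# E#
A#→C# = 3 semitones; A#→E# = 7 semitones → minor triad
= A# C# E# (minor)


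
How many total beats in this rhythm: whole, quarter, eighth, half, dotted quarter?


Beat values:
  whole = 4 beats
  quarter = 1 beat
  eighth = 0.5 beats
  half = 2 beats
  dotted quarter = 1.5 beats
Sum = 4 + 1 + 0.5 + 2 + 1.5
= 9 beats


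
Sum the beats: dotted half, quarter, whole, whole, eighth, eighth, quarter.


Solution.
Beat values:
  dotted half = 3 beats
  quarter = 1 beat
  whole = 4 beats
  whole = 4 beats
  eighth = 0.5 beats
  eighth = 0.5 beats
  quarter = 1 beat
Sum = 3 + 1 + 4 + 4 + 0.5 + 0.5 + 1
= 14 beats


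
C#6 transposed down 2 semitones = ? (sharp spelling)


Let's work it out.
C#6: chromatic position 1 in octave 6 → absolute = 6×12 + 1 = 73
Transpose down 2: 73 - 2 = 71
71 = 5×12 + 11 → B in octave 5
Result = B5


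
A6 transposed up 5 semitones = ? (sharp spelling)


Solution.
A6: chromatic position 9 in octave 6 → absolute = 6×12 + 9 = 81
Transpose up 5: 81 + 5 = 86
86 = 7×12 + 2 → D in octave 7
Result = D7


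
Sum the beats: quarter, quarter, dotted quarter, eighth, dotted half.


Step by step:
Beat values:
  quarter = 1 beat
  quarter = 1 beat
  dotted quarter = 1.5 beats
  eighth = 0.5 beats
  dotted half = 3 beats
Sum = 1 + 1 + 1.5 + 0.5 + 3
= 7 beats


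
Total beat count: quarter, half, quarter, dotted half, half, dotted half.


Reasoning:
Beat values:
  quarter = 1 beat
  half = 2 beats
  quarter = 1 beat
  dotted half = 3 beats
  half = 2 beats
  dotted half = 3 beats
Sum = 1 + 2 + 1 + 3 + 2 + 3
= 12 beats


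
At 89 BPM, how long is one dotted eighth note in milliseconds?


One quarter-note beat = 60000 / BPM = 60000 / 89 ms
Dotted eighth note = 3/4 × quarter note
Duration = 3/4 × 60000 / 89 = 45000 / 89
= 505.6 ms


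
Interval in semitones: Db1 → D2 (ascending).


Working:
Absolute semitone position = octave×12 + chromatic position
Db1: 1×12 + 1 = 13
D2: 2×12 + 2 = 26
Difference = 26 - 13 = 13
= 13 semitones


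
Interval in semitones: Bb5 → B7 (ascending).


Let's work it out.
Absolute semitone position = octave×12 + chromatic position
Bb5: 5×12 + 10 = 70
B7: 7×12 + 11 = 95
Difference = 95 - 70 = 25
= 25 semitones


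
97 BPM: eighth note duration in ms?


Working:
One quarter-note beat = 60000 / BPM = 60000 / 97 ms
Eighth note = 1/2 × quarter note
Duration = 1/2 × 60000 / 97 = 30000 / 97
= 309.3 ms


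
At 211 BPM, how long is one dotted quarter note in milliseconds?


Solution.
One quarter-note beat = 60000 / BPM = 60000 / 211 ms
Dotted quarter note = 3/2 × quarter note
Duration = 3/2 × 60000 / 211 = 90000 / 211
= 426.5 ms


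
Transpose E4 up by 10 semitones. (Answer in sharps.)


Working:
E4: chromatic position 4 in octave 4 → absolute = 4×12 + 4 = 52
Transpose up 10: 52 + 10 = 62
62 = 5×12 + 2 → D in octave 5
Result = D5


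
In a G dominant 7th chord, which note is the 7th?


Working:
Dominant 7th chord = root + major 3rd + perfect 5th + minor 7th
Seventh chords stack in thirds, so the letter names are G-B-D-F
Root: G
Major 3rd above G: B
Perfect 5th above G: D
Minor 7th above G: F
The 7th = F


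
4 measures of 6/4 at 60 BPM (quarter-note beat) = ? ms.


Quarter-note beat duration = 60000 / 60 ms
Beats per measure (6/4) = 6
One measure = 6 × 60000 / 60 = 360000 / 60 ms
4 measures = 4 × 360000 / 60 = 1440000 / 60
= 24000.0 ms


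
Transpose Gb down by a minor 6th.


Step by step:
minor 6th: 6 letter names, 8 semitones
Letter: G - 5 → B
Pitch: Gb - 8 semitones, spelled as a B → Bb
= Bb


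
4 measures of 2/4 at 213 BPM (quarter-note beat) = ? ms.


Working:
Quarter-note beat duration = 60000 / 213 ms
Beats per measure (2/4) = 2
One measure = 2 × 60000 / 213 = 120000 / 213 ms
4 measures = 4 × 120000 / 213 = 480000 / 213
= 2253.5 ms


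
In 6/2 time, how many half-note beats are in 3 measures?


Working:
Time signature 6/2: the bottom number 2 means the half note gets one count
The top number 6 means 6 half-note beats per measure
Total = 6 × 3 measures
= 18 half-note beats


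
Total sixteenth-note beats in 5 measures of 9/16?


Reasoning:
Time signature 9/16: the bottom number 16 means the sixteenth note gets one count
The top number 9 means 9 sixteenth-note beats per measure
Total = 9 × 5 measures
= 45 sixteenth-note beats


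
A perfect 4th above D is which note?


Let's work it out.
A 4th spans 4 letter names, so from D we land on G
A perfect 4th = 5 semitones above D
Spell G at that pitch: G
= G


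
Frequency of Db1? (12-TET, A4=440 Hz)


Working:
f = 440 × 2^(n/12) where n = semitones from A4
Db1: -44 semitones from A4
f = 440 × 2^(-44/12)
f = 34.65 Hz


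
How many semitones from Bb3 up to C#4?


Step by step:
Absolute semitone position = octave×12 + chromatic position
Bb3: 3×12 + 10 = 46
C#4: 4×12 + 1 = 49
Difference = 49 - 46 = 3
= 3 semitones


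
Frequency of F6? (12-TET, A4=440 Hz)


Working:
f = 440 × 2^(n/12) where n = semitones from A4
F6: 20 semitones from A4
f = 440 × 2^(20/12)
f = 1396.91 Hz


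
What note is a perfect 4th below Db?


Solution.
A 4th spans 4 letter names, so from D we land on A
A perfect 4th = 5 semitones below Db
Spell A at that pitch: Ab
= Ab


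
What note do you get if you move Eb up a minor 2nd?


minor 2nd: 2 letter names, 1 semitones
Letter: E + 1 → F
Pitch: Eb + 1 semitones, spelled as an F → Fb
= Fb


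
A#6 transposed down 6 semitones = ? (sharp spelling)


Step by step:
A#6: chromatic position 10 in octave 6 → absolute = 6×12 + 10 = 82
Transpose down 6: 82 - 6 = 76
76 = 6×12 + 4 → E in octave 6
Result = E6


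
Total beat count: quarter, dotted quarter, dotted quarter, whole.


Let's work it out.
Beat values:
  quarter = 1 beat
  dotted quarter = 1.5 beats
  dotted quarter = 1.5 beats
  whole = 4 beats
Sum = 1 + 1.5 + 1.5 + 4
= 8 beats


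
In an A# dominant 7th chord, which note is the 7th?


Reasoning:
Dominant 7th chord = root + major 3rd + perfect 5th + minor 7th
Seventh chords stack in thirds, so the letter names are A-C-E-G
Root: A#
Major 3rd above A#: C##
Perfect 5th above A#: E#
Minor 7th above A#: G#
The 7th = G#


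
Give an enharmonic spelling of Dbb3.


Working:
Enharmonic notes sound the same pitch but are spelled with different letter names
Dbb and C name the same pitch class
= C3


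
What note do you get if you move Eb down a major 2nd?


Reasoning:
major 2nd: 2 letter names, 2 semitones
Letter: E - 1 → D
Pitch: Eb - 2 semitones, spelled as a D → Db
= Db


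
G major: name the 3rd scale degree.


Step by step:
Major scale pattern: W-W-H-W-W-W-H (2-2-1-2-2-2-1 semitones)
Starting from G:
  G + 2 semitones → A
  A + 2 semitones → B
  B + 1 semitone → C
  C + 2 semitones → D
  D + 2 semitones → E
  E + 2 semitones → F#
  F# + 1 semitone → G
Scale: G A B C D E F#
Degree 3 = B


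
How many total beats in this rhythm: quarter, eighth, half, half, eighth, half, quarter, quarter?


Let's work it out.
Beat values:
  quarter = 1 beat
  eighth = 0.5 beats
  half = 2 beats
  half = 2 beats
  eighth = 0.5 beats
  half = 2 beats
  quarter = 1 beat
  quarter = 1 beat
Sum = 1 + 0.5 + 2 + 2 + 0.5 + 2 + 1 + 1
= 10 beats


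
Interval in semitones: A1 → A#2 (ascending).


Absolute semitone position = octave×12 + chromatic position
A1: 1×12 + 9 = 21
A#2: 2×12 + 10 = 34
Difference = 34 - 21 = 13
= 13 semitones


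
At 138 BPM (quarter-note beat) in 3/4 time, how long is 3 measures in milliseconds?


Reasoning:
Quarter-note beat duration = 60000 / 138 ms
Beats per measure (3/4) = 3
One measure = 3 × 60000 / 138 = 180000 / 138 ms
3 measures = 3 × 180000 / 138 = 540000 / 138
= 3913.0 ms


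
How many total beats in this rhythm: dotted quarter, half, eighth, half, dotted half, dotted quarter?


Solution.
Beat values:
  dotted quarter = 1.5 beats
  half = 2 beats
  eighth = 0.5 beats
  half = 2 beats
  dotted half = 3 beats
  dotted quarter = 1.5 beats
Sum = 1.5 + 2 + 0.5 + 2 + 3 + 1.5
= 10.5 beats


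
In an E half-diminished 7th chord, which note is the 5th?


Let's work it out.
Half-diminished 7th chord = root + minor 3rd + diminished 5th + minor 7th
Seventh chords stack in thirds, so the letter names are E-G-B-D
Root: E
Minor 3rd above E: G
Diminished 5th above E: Bb
Minor 7th above E: D
The 5th = Bb


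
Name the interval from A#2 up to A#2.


Reasoning:
Letter names: A → A spans 1 letter name → a unison
Semitones: A#2 → A#2 = 0 half-steps
A unison of 0 semitones is a perfect unison
= perfect unison


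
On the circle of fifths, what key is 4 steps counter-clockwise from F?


Reasoning:
Each counter-clockwise step moves down a perfect 5th (= up a perfect 4th)
From F: F → Bb → Eb → Ab → Db
= Db


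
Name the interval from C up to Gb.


Reasoning:
Letter names: C → G spans 5 letter names → a 5th
Semitones: C → Gb = 6 half-steps
A 5th of 6 semitones is a diminished 5th
= diminished 5th


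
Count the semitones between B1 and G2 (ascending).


Absolute semitone position = octave×12 + chromatic position
B1: 1×12 + 11 = 23
G2: 2×12 + 7 = 31
Difference = 31 - 23 = 8
= 8 semitones


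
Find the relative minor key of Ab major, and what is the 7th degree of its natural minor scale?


The relative minor shares the major's key signature and starts on its 6th degree
6th degree = a major 6th above the tonic; a major 6th above Ab is F
→ relative minor of Ab major is F minor
F natural minor scale: F G Ab Bb C Db Eb
= F minor; 7th degree = Eb


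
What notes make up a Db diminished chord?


Let's work it out.
Diminished triad = root + minor 3rd (3 semitones) + diminished 5th (6 semitones)
A triad on Db stacks thirds, so the chord tones use letter names D-F-A
Root: Db
Minor 3rd above Db: Fb
Diminished 5th above Db: Abb
Chord = Db Fb Abb


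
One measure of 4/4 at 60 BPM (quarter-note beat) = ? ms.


Step by step:
Quarter-note beat duration = 60000 / 60 ms
Beats per measure (4/4) = 4
One measure = 4 × 60000 / 60 = 240000 / 60 ms
= 4000.0 ms


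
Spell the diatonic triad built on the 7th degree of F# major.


Step by step:
F# major scale: F# G# A# B C# D# E#
Diatonic triad on degree 7 stacks scale notes 7, 2, 4: E# G# B
E#→G# = 3 semitones; E#→B = 6 semitones → diminished triad
= E# G# B (diminished)


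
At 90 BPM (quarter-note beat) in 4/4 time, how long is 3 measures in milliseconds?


Solution.
Quarter-note beat duration = 60000 / 90 ms
Beats per measure (4/4) = 4
One measure = 4 × 60000 / 90 = 240000 / 90 ms
3 measures = 3 × 240000 / 90 = 720000 / 90
= 8000.0 ms


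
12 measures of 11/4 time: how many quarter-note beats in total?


Reasoning:
Time signature 11/4: the bottom number 4 means the quarter note gets one count
The top number 11 means 11 quarter-note beats per measure
Total = 11 × 12 measures
= 132 quarter-note beats


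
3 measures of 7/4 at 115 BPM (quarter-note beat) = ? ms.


Step by step:
Quarter-note beat duration = 60000 / 115 ms
Beats per measure (7/4) = 7
One measure = 7 × 60000 / 115 = 420000 / 115 ms
3 measures = 3 × 420000 / 115 = 1260000 / 115
= 10956.5 ms


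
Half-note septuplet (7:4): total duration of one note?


Septuplet: 7 notes occupy the space of 4 half notes
Space = 4 × 2 = 8 beats
Each septuplet note = 8 / 7 = 8/7 beats
= 8/7 beats


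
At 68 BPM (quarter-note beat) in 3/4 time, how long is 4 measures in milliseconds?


Quarter-note beat duration = 60000 / 68 ms
Beats per measure (3/4) = 3
One measure = 3 × 60000 / 68 = 180000 / 68 ms
4 measures = 4 × 180000 / 68 = 720000 / 68
= 10588.2 ms


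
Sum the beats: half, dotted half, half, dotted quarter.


Solution.
Beat values:
  half = 2 beats
  dotted half = 3 beats
  half = 2 beats
  dotted quarter = 1.5 beats
Sum = 2 + 3 + 2 + 1.5
= 8.5 beats


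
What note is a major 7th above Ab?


Reasoning:
A 7th spans 7 letter names, so from A we land on G
A major 7th = 11 semitones above Ab
Spell G at that pitch: G
= G


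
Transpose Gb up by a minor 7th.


minor 7th: 7 letter names, 10 semitones
Letter: G + 6 → F
Pitch: Gb + 10 semitones, spelled as an F → Fb
= Fb


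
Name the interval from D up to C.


Reasoning:
Letter names: D → C spans 7 letter names → a 7th
Semitones: D → C = 10 half-steps
A 7th of 10 semitones is a minor 7th
= minor 7th


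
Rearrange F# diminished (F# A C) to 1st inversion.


Step by step:
Root position: F# A C
1st inversion: move root up an octave
Bass note: A
Notes (bottom to top) = A C F#


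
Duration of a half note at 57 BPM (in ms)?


Reasoning:
One quarter-note beat = 60000 / BPM = 60000 / 57 ms
Half note = 2 × quarter note
Duration = 2 × 60000 / 57 = 120000 / 57
= 2105.3 ms


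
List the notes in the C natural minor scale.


Working:
Natural minor scale pattern: W-H-W-W-H-W-W (2-1-2-2-1-2-2 semitones)
Starting from C:
  C + 2 semitones → D
  D + 1 semitone → Eb
  Eb + 2 semitones → F
  F + 2 semitones → G
  G + 1 semitone → Ab
  Ab + 2 semitones → Bb
  Bb + 2 semitones → C
Scale = C D Eb F G Ab Bb


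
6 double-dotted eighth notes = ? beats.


Base eighth note = 1/2 beats
Dot 1 adds half the previous value: +1/4
Dot 2 adds half the previous value: +1/8
One double-dotted eighth = 1/2 + 1/4 + 1/8 = 7/8
6 of them = 6 × 7/8 = 21/4
= 21/4 beats


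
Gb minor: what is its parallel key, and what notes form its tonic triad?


Reasoning:
Parallel keys share the same tonic but differ in mode
Gb minor → parallel is Gb major
Tonic triad of Gb major = Gb Bb Db
= Gb major; triad = Gb Bb Db


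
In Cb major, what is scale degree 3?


Solution.
Major scale pattern: W-W-H-W-W-W-H (2-2-1-2-2-2-1 semitones)
Starting from Cb:
  Cb + 2 semitones → Db
  Db + 2 semitones → Eb
  Eb + 1 semitone → Fb
  Fb + 2 semitones → Gb
  Gb + 2 semitones → Ab
  Ab + 2 semitones → Bb
  Bb + 1 semitone → Cb
Scale: Cb Db Eb Fb Gb Ab Bb
Degree 3 = Eb
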